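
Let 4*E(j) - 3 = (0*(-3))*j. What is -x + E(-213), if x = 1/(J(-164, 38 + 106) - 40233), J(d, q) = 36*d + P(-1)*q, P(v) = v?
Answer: 138847/185124 ≈ 0.75002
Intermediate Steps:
E(j) = ¾ (E(j) = ¾ + ((0*(-3))*j)/4 = ¾ + (0*j)/4 = ¾ + (¼)*0 = ¾ + 0 = ¾)
J(d, q) = -q + 36*d (J(d, q) = 36*d - q = -q + 36*d)
x = -1/46281 (x = 1/((-(38 + 106) + 36*(-164)) - 40233) = 1/((-1*144 - 5904) - 40233) = 1/((-144 - 5904) - 40233) = 1/(-6048 - 40233) = 1/(-46281) = -1/46281 ≈ -2.1607e-5)
-x + E(-213) = -1*(-1/46281) + ¾ = 1/46281 + ¾ = 138847/185124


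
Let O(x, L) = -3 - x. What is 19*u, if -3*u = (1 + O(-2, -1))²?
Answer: 0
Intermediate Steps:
u = 0 (u = -(1 + (-3 - 1*(-2)))²/3 = -(1 + (-3 + 2))²/3 = -(1 - 1)²/3 = -⅓*0² = -⅓*0 = 0)
19*u = 19*0 = 0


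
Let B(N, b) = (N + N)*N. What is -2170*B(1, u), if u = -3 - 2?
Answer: -4340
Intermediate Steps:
u = -5
B(N, b) = 2*N² (B(N, b) = (2*N)*N = 2*N²)
-2170*B(1, u) = -4340*1² = -4340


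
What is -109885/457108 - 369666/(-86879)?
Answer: 159430587013/39713085932 ≈ 4.0146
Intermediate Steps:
-109885/457108 - 369666/(-86879) = -109885*1/457108 - 369666*(-1/86879) = -109885/457108 + 369666/86879 = 159430587013/39713085932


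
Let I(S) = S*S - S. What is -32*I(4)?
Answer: -384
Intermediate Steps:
I(S) = S² - S
-32*I(4) = -128*(-1 + 4) = -128*3 = -32*12 = -384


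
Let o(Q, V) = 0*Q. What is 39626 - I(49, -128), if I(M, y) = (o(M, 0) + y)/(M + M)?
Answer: 1941738/49 ≈ 39627.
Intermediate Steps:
o(Q, V) = 0
I(M, y) = y/(2*M) (I(M, y) = (0 + y)/(M + M) = y/((2*M)) = y*(1/(2*M)) = y/(2*M))
39626 - I(49, -128) = 39626 - (-128)/(2*49) = 39626 - 1*(-64/49) = 39626 + 64/49 = 1941738/49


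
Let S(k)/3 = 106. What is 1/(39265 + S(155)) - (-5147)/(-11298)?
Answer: -203722403/447208734 ≈ -0.45554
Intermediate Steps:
S(k) = 318 (S(k) = 3*106 = 318)
1/(39265 + S(155)) - (-5147)/(-11298) = 1/(39265 + 318) - (-5147)/(-11298) = 1/39583 - (-5147)*(-1)/11298 = 1/39583 - 1*5147/11298 = 1/39583 - 5147/11298 = -203722403/447208734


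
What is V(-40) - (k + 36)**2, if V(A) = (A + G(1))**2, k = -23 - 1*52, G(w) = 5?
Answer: -296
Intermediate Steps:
k = -75 (k = -23 - 52 = -75)
V(A) = (5 + A)**2 (V(A) = (A + 5)**2 = (5 + A)**2)
V(-40) - (k + 36)**2 = (5 - 40)**2 - (-75 + 36)**2 = (-35)**2 - 1*(-39)**2 = 1225 - 1*1521 = 1225 - 1521 = -296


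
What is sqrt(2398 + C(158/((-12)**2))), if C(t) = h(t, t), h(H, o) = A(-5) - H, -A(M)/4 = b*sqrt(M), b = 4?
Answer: sqrt(345154 - 2304*I*sqrt(5))/12 ≈ 48.96 - 0.36537*I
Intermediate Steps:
A(M) = -16*sqrt(M)
h(H, o) = -H - 16*I*sqrt(5) (h(H, o) = -16*I*sqrt(5) - H = -H - 16*I*sqrt(5))
C(t) = -t - 16*I*sqrt(5)
sqrt(2398 + C(158/((-12)**2))) = sqrt(2398 + (-158/((-12)**2) - 16*I*sqrt(5))) = sqrt(2398 + (-158/144 - 16*I*sqrt(5))) = sqrt(2398 + (-1*79/72 - 16*I*sqrt(5))) = sqrt(2398 + (-79/72 - 16*I*sqrt(5))) = sqrt(172577/72 - 16*I*sqrt(5))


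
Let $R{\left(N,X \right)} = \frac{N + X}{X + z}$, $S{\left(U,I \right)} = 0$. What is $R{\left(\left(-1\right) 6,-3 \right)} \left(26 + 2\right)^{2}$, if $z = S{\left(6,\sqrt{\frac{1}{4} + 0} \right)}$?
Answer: $2352$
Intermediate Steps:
$z = 0$
$R{\left(N,X \right)} = \frac{N + X}{X}$ ($R{\left(N,X \right)} = \frac{N + X}{X + 0} = \frac{N + X}{X}$)
$R{\left(\left(-1\right) 6,-3 \right)} \left(26 + 2\right)^{2} = \frac{\left(-1\right) 6 - 3}{-3} \left(26 + 2\right)^{2} = - \frac{-6 - 3}{3} \cdot 28^{2} = \left(- \frac{1}{3}\right) \left(-9\right) 784 = 3 \cdot 784 = 2352$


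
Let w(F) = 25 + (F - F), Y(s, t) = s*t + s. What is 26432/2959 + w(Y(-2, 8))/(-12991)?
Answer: 31209467/3494579 ≈ 8.9308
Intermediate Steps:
Y(s, t) = s + s*t
w(F) = 25 (w(F) = 25 + 0 = 25)
26432/2959 + w(Y(-2, 8))/(-12991) = 26432/2959 + 25/(-12991) = 26432*(1/2959) + 25*(-1/12991) = 26432/2959 - 25/12991 = 31209467/3494579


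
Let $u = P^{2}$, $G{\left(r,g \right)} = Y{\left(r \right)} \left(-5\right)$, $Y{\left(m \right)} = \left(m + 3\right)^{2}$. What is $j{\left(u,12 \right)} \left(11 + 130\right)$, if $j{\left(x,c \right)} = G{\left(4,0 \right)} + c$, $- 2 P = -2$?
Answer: $-32853$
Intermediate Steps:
$P = 1$ ($P = \left(- \frac{1}{2}\right) \left(-2\right) = 1$)
$Y{\left(m \right)} = \left(3 + m\right)^{2}$
$G{\left(r,g \right)} = - 5 \left(3 + r\right)^{2}$ ($G{\left(r,g \right)} = \left(3 + r\right)^{2} \left(-5\right) = - 5 \left(3 + r\right)^{2}$)
$u = 1$ ($u = 1^{2} = 1$)
$j{\left(x,c \right)} = -245 + c$ ($j{\left(x,c \right)} = - 5 \left(3 + 4\right)^{2} + c = - 5 \cdot 7^{2} + c = \left(-5\right) 49 + c = -245 + c$)
$j{\left(u,12 \right)} \left(11 + 130\right) = \left(-245 + 12\right) \left(11 + 130\right) = \left(-233\right) 141 = -32853$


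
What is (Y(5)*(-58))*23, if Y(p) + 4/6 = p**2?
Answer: -97382/3 ≈ -32461.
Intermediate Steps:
Y(p) = -2/3 + p**2
(Y(5)*(-58))*23 = ((-2/3 + 5**2)*(-58))*23 = ((-2/3 + 25)*(-58))*23 = ((73/3)*(-58))*23 = -4234/3*23 = -97382/3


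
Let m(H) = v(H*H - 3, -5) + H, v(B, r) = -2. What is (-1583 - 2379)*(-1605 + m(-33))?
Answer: 6497680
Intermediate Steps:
m(H) = -2 + H
(-1583 - 2379)*(-1605 + m(-33)) = (-1583 - 2379)*(-1605 + (-2 - 33)) = -3962*(-1605 - 35) = -3962*(-1640) = 6497680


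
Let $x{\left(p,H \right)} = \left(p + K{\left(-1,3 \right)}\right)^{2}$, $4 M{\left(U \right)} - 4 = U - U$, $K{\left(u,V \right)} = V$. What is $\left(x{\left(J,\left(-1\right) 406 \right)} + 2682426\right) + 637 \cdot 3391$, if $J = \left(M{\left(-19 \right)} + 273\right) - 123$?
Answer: $4866209$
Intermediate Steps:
$M{\left(U \right)} = 1$ ($M{\left(U \right)} = 1 + \frac{U - U}{4} = 1 + \frac{1}{4} \cdot 0 = 1 + 0 = 1$)
$J = 151$ ($J = \left(1 + 273\right) - 123 = 274 - 123 = 151$)
$x{\left(p,H \right)} = \left(3 + p\right)^{2}$ ($x{\left(p,H \right)} = \left(p + 3\right)^{2} = \left(3 + p\right)^{2}$)
$\left(x{\left(J,\left(-1\right) 406 \right)} + 2682426\right) + 637 \cdot 3391 = \left(\left(3 + 151\right)^{2} + 2682426\right) + 637 \cdot 3391 = \left(154^{2} + 2682426\right) + 2160067 = \left(23716 + 2682426\right) + 2160067 = 2706142 + 2160067 = 4866209$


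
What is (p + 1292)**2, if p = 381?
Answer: 2798929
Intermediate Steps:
(p + 1292)**2 = (381 + 1292)**2 = 1673**2 = 2798929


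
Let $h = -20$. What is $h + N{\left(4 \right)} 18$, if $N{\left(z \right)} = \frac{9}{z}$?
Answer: $\frac{41}{2} \approx 20.5$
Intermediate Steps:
$h + N{\left(4 \right)} 18 = -20 + \frac{9}{4} \cdot 18 = -20 + \frac{81}{2} = \frac{41}{2}$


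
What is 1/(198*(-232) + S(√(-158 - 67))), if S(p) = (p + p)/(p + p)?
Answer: -1/45935 ≈ -2.1770e-5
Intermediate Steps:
S(p) = 1 (S(p) = (2*p)/((2*p)) = (2*p)*(1/(2*p)) = 1)
1/(198*(-232) + S(√(-158 - 67))) = 1/(198*(-232) + 1) = 1/(-45936 + 1) = 1/(-45935) = -1/45935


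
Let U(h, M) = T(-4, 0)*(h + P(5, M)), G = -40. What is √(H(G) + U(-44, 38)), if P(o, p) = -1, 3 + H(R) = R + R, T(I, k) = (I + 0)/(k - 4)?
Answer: 8*I*√2 ≈ 11.314*I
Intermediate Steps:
T(I, k) = I/(-4 + k)
H(R) = -3 + 2*R (H(R) = -3 + (R + R) = -3 + 2*R)
U(h, M) = -1 + h (U(h, M) = (-4/(-4 + 0))*(h - 1) = (-4/(-4))*(-1 + h) = (-4*(-¼))*(-1 + h) = 1*(-1 + h) = -1 + h)
√(H(G) + U(-44, 38)) = √((-3 + 2*(-40)) + (-1 - 44)) = √((-3 - 80) - 45) = √(-83 - 45) = √(-128) = 8*I*√2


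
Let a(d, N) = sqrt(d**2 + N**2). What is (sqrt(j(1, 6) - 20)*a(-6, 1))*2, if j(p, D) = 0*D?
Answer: 4*I*sqrt(185) ≈ 54.406*I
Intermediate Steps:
j(p, D) = 0
a(d, N) = sqrt(N**2 + d**2)
(sqrt(j(1, 6) - 20)*a(-6, 1))*2 = (sqrt(0 - 20)*sqrt(1**2 + (-6)**2))*2 = (sqrt(-20)*sqrt(1 + 36))*2 = ((2*I*sqrt(5))*sqrt(37))*2 = (2*I*sqrt(185))*2 = 4*I*sqrt(185)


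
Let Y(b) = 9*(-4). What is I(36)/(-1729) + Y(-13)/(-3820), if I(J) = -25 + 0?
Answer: 39436/1651195 ≈ 0.023883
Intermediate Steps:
I(J) = -25
Y(b) = -36
I(36)/(-1729) + Y(-13)/(-3820) = -25/(-1729) - 36/(-3820) = -25*(-1/1729) - 36*(-1/3820) = 25/1729 + 9/955 = 39436/1651195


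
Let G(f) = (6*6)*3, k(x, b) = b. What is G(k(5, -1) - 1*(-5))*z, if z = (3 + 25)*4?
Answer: 12096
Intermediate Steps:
G(f) = 108 (G(f) = 36*3 = 108)
z = 112 (z = 28*4 = 112)
G(k(5, -1) - 1*(-5))*z = 108*112 = 12096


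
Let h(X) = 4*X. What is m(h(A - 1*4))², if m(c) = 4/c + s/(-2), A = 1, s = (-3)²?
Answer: 841/36 ≈ 23.361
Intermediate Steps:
s = 9
m(c) = -9/2 + 4/c (m(c) = 4/c + 9/(-2) = 4/c + 9*(-½) = 4/c - 9/2 = -9/2 + 4/c)
m(h(A - 1*4))² = (-9/2 + 4/((4*(1 - 1*4))))² = (-9/2 + 4/((4*(1 - 4))))² = (-9/2 + 4/((4*(-3))))² = (-9/2 + 4/(-12))² = (-9/2 + 4*(-1/12))² = (-9/2 - ⅓)² = (-29/6)² = 841/36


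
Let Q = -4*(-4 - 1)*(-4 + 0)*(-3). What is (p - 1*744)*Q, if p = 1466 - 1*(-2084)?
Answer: 673440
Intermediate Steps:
p = 3550 (p = 1466 + 2084 = 3550)
Q = 240 (Q = -(-20)*(-4)*(-3) = -4*20*(-3) = -80*(-3) = 240)
(p - 1*744)*Q = (3550 - 1*744)*240 = (3550 - 744)*240 = 2806*240 = 673440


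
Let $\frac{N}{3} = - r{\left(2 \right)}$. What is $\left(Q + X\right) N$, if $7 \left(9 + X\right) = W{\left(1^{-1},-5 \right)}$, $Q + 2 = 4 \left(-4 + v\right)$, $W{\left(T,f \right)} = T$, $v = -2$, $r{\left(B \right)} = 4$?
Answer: $\frac{2928}{7} \approx 418.29$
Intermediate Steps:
$Q = -26$ ($Q = -2 + 4 \left(-4 - 2\right) = -2 + 4 \left(-6\right) = -2 - 24 = -26$)
$X = - \frac{62}{7}$ ($X = -9 + \frac{1}{7 \cdot 1} = -9 + \frac{1}{7} \cdot 1 = -9 + \frac{1}{7} = - \frac{62}{7} \approx -8.8571$)
$N = -12$ ($N = 3 \left(\left(-1\right) 4\right) = 3 \left(-4\right) = -12$)
$\left(Q + X\right) N = \left(-26 - \frac{62}{7}\right) \left(-12\right) = \left(- \frac{244}{7}\right) \left(-12\right) = \frac{2928}{7}$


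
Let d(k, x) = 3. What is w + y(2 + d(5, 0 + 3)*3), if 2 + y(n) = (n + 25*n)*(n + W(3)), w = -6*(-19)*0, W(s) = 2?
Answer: 3716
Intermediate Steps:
w = 0 (w = 114*0 = 0)
y(n) = -2 + 26*n*(2 + n) (y(n) = -2 + (n + 25*n)*(n + 2) = -2 + (26*n)*(2 + n) = -2 + 26*n*(2 + n))
w + y(2 + d(5, 0 + 3)*3) = 0 + (-2 + 26*(2 + 3*3)**2 + 52*(2 + 3*3)) = 0 + (-2 + 26*(2 + 9)**2 + 52*(2 + 9)) = 0 + (-2 + 26*11**2 + 52*11) = 0 + (-2 + 26*121 + 572) = 0 + (-2 + 3146 + 572) = 0 + 3716 = 3716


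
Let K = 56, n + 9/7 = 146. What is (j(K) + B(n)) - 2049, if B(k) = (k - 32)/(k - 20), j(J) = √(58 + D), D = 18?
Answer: -595996/291 + 2*√19 ≈ -2039.4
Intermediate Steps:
n = 1013/7 (n = -9/7 + 146 = 1013/7 ≈ 144.71)
j(J) = 2*√19 (j(J) = √(58 + 18) = √76 = 2*√19)
B(k) = (-32 + k)/(-20 + k)
(j(K) + B(n)) - 2049 = (2*√19 + (-32 + 1013/7)/(-20 + 1013/7)) - 2049 = (2*√19 + (789/7)/(873/7)) - 2049 = (2*√19 + (7/873)*(789/7)) - 2049 = (2*√19 + 263/291) - 2049 = (263/291 + 2*√19) - 2049 = -595996/291 + 2*√19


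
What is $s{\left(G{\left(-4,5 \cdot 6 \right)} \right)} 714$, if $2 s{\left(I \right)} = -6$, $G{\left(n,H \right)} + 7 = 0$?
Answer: $-2142$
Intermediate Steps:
$G{\left(n,H \right)} = -7$ ($G{\left(n,H \right)} = -7 + 0 = -7$)
$s{\left(I \right)} = -3$ ($s{\left(I \right)} = \frac{1}{2} \left(-6\right) = -3$)
$s{\left(G{\left(-4,5 \cdot 6 \right)} \right)} 714 = \left(-3\right) 714 = -2142$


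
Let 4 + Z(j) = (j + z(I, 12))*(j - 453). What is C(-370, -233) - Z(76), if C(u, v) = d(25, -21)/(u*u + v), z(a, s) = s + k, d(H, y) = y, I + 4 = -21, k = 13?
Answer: 5204416006/136667 ≈ 38081.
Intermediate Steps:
I = -25 (I = -4 - 21 = -25)
z(a, s) = 13 + s (z(a, s) = s + 13 = 13 + s)
Z(j) = -4 + (-453 + j)*(25 + j) (Z(j) = -4 + (j + (13 + 12))*(j - 453) = -4 + (j + 25)*(-453 + j) = -4 + (25 + j)*(-453 + j) = -4 + (-453 + j)*(25 + j))
C(u, v) = -21/(v + u**2) (C(u, v) = -21/(u*u + v) = -21/(u**2 + v) = -21/(v + u**2))
C(-370, -233) - Z(76) = -21/(-233 + (-370)**2) - (-11329 + 76**2 - 428*76) = -21/(-233 + 136900) - (-11329 + 5776 - 32528) = -21/136667 - 1*(-38081) = -21*1/136667 + 38081 = -21/136667 + 38081 = 5204416006/136667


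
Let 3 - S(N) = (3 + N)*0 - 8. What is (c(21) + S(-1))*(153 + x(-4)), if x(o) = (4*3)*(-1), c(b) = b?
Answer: 4512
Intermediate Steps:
x(o) = -12 (x(o) = 12*(-1) = -12)
S(N) = 11 (S(N) = 3 - ((3 + N)*0 - 8) = 3 - (0 - 8) = 3 - 1*(-8) = 3 + 8 = 11)
(c(21) + S(-1))*(153 + x(-4)) = (21 + 11)*(153 - 12) = 32*141 = 4512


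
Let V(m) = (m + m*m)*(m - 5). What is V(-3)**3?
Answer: -110592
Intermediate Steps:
V(m) = (-5 + m)*(m + m**2) (V(m) = (m + m**2)*(-5 + m) = (-5 + m)*(m + m**2))
V(-3)**3 = (-3*(-5 + (-3)**2 - 4*(-3)))**3 = (-3*(-5 + 9 + 12))**3 = (-3*16)**3 = (-48)**3 = -110592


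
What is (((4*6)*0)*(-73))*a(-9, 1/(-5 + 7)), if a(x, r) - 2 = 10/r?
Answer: 0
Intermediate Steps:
a(x, r) = 2 + 10/r
(((4*6)*0)*(-73))*a(-9, 1/(-5 + 7)) = (((4*6)*0)*(-73))*(2 + 10/(1/(-5 + 7))) = ((24*0)*(-73))*(2 + 10/(1/2)) = (0*(-73))*(2 + 10/(½)) = 0*(2 + 10*2) = 0*(2 + 20) = 0*22 = 0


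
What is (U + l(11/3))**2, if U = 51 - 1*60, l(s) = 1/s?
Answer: 9216/121 ≈ 76.165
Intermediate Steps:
U = -9 (U = 51 - 60 = -9)
(U + l(11/3))**2 = (-9 + 1/(11/3))**2 = (-9 + 3/11)**2 = (-96/11)**2 = 9216/121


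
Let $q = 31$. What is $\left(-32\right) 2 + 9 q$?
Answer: $215$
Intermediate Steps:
$\left(-32\right) 2 + 9 q = \left(-32\right) 2 + 9 \cdot 31 = -64 + 279 = 215$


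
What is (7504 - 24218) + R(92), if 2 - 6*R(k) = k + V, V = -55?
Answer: -100319/6 ≈ -16720.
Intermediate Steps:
R(k) = 19/2 - k/6 (R(k) = 1/3 - (k - 55)/6 = 1/3 - (-55 + k)/6 = 1/3 + (55/6 - k/6) = 19/2 - k/6)
(7504 - 24218) + R(92) = (7504 - 24218) + (19/2 - 1/6*92) = -16714 + (19/2 - 46/3) = -16714 - 35/6 = -100319/6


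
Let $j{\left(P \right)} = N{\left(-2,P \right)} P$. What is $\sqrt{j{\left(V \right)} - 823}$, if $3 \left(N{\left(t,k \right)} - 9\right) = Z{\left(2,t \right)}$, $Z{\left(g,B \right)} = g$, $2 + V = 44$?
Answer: $i \sqrt{417} \approx 20.421 i$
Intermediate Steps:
$V = 42$ ($V = -2 + 44 = 42$)
$N{\left(t,k \right)} = \frac{29}{3}$ ($N{\left(t,k \right)} = 9 + \frac{1}{3} \cdot 2 = 9 + \frac{2}{3} = \frac{29}{3}$)
$j{\left(P \right)} = \frac{29 P}{3}$
$\sqrt{j{\left(V \right)} - 823} = \sqrt{\frac{29}{3} \cdot 42 - 823} = \sqrt{406 + \left(-872 + 49\right)} = \sqrt{406 - 823} = \sqrt{-417} = i \sqrt{417}$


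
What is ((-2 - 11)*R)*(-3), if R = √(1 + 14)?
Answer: 39*√15 ≈ 151.05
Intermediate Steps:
R = √15 ≈ 3.8730
((-2 - 11)*R)*(-3) = ((-2 - 11)*√15)*(-3) = -13*√15*(-3) = 39*√15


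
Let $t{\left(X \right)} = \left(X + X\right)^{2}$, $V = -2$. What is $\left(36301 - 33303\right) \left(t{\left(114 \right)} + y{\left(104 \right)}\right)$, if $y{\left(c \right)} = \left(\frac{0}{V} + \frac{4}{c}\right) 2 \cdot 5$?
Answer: $\frac{2026039406}{13} \approx 1.5585 \cdot 10^{8}$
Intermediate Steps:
$y{\left(c \right)} = \frac{40}{c}$ ($y{\left(c \right)} = \left(\frac{0}{-2} + \frac{4}{c}\right) 2 \cdot 5 = \left(0 \left(- \frac{1}{2}\right) + \frac{4}{c}\right) 2 \cdot 5 = \left(0 + \frac{4}{c}\right) 2 \cdot 5 = \frac{4}{c} 2 \cdot 5 = \frac{8}{c} 5 = \frac{40}{c}$)
$t{\left(X \right)} = 4 X^{2}$ ($t{\left(X \right)} = \left(2 X\right)^{2} = 4 X^{2}$)
$\left(36301 - 33303\right) \left(t{\left(114 \right)} + y{\left(104 \right)}\right) = \left(36301 - 33303\right) \left(4 \cdot 114^{2} + \frac{40}{104}\right) = 2998 \left(4 \cdot 12996 + 40 \cdot \frac{1}{104}\right) = 2998 \left(51984 + \frac{5}{13}\right) = 2998 \cdot \frac{675797}{13} = \frac{2026039406}{13}$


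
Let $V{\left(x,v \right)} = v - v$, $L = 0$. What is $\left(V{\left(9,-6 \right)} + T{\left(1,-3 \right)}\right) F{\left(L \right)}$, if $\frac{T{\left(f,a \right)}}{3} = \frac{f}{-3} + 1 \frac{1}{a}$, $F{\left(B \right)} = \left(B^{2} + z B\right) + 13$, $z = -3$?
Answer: $-26$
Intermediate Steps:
$V{\left(x,v \right)} = 0$
$F{\left(B \right)} = 13 + B^{2} - 3 B$ ($F{\left(B \right)} = \left(B^{2} - 3 B\right) + 13 = 13 + B^{2} - 3 B$)
$T{\left(f,a \right)} = - f + \frac{3}{a}$ ($T{\left(f,a \right)} = 3 \left(\frac{f}{-3} + 1 \frac{1}{a}\right) = 3 \left(f \left(- \frac{1}{3}\right) + \frac{1}{a}\right) = 3 \left(- \frac{f}{3} + \frac{1}{a}\right) = 3 \left(\frac{1}{a} - \frac{f}{3}\right) = - f + \frac{3}{a}$)
$\left(V{\left(9,-6 \right)} + T{\left(1,-3 \right)}\right) F{\left(L \right)} = \left(0 + \left(\left(-1\right) 1 + \frac{3}{-3}\right)\right) \left(13 + 0^{2} - 0\right) = \left(0 + \left(-1 + 3 \left(- \frac{1}{3}\right)\right)\right) \left(13 + 0 + 0\right) = \left(0 - 2\right) 13 = \left(-2\right) 13 = -26$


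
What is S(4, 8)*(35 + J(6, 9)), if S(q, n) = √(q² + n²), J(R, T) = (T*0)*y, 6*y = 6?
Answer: 140*√5 ≈ 313.05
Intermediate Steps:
y = 1 (y = (⅙)*6 = 1)
J(R, T) = 0 (J(R, T) = (T*0)*1 = 0*1 = 0)
S(q, n) = √(n² + q²)
S(4, 8)*(35 + J(6, 9)) = √(8² + 4²)*(35 + 0) = √(64 + 16)*35 = √80*35 = (4*√5)*35 = 140*√5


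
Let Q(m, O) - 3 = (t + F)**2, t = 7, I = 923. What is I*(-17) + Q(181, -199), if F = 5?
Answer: -15544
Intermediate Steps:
Q(m, O) = 147 (Q(m, O) = 3 + (7 + 5)**2 = 3 + 12**2 = 3 + 144 = 147)
I*(-17) + Q(181, -199) = 923*(-17) + 147 = -15691 + 147 = -15544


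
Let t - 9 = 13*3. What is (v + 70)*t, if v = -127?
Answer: -2736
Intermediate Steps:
t = 48 (t = 9 + 13*3 = 9 + 39 = 48)
(v + 70)*t = (-127 + 70)*48 = -57*48 = -2736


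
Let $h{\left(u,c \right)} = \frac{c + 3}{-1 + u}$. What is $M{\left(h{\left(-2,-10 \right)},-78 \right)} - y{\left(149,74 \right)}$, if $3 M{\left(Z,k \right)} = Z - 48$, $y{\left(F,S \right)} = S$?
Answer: $- \frac{803}{9} \approx -89.222$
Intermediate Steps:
$h{\left(u,c \right)} = \frac{3 + c}{-1 + u}$
$M{\left(Z,k \right)} = -16 + \frac{Z}{3}$ ($M{\left(Z,k \right)} = \frac{Z - 48}{3} = \frac{-48 + Z}{3} = -16 + \frac{Z}{3}$)
$M{\left(h{\left(-2,-10 \right)},-78 \right)} - y{\left(149,74 \right)} = \left(-16 + \frac{\frac{1}{-1 - 2} \left(3 - 10\right)}{3}\right) - 74 = \left(-16 + \frac{\frac{1}{-3} \left(-7\right)}{3}\right) - 74 = \left(-16 + \frac{\left(- \frac{1}{3}\right) \left(-7\right)}{3}\right) - 74 = \left(-16 + \frac{1}{3} \cdot \frac{7}{3}\right) - 74 = \left(-16 + \frac{7}{9}\right) - 74 = - \frac{137}{9} - 74 = - \frac{803}{9}$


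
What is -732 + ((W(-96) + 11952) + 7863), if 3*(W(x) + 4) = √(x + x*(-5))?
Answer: 19079 + 8*√6/3 ≈ 19086.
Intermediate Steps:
W(x) = -4 + 2*√(-x)/3 (W(x) = -4 + √(x + x*(-5))/3 = -4 + √(x - 5*x)/3 = -4 + √(-4*x)/3 = -4 + (2*√(-x))/3 = -4 + 2*√(-x)/3)
-732 + ((W(-96) + 11952) + 7863) = -732 + (((-4 + 2*√(-1*(-96))/3) + 11952) + 7863) = -732 + (((-4 + 2*√96/3) + 11952) + 7863) = -732 + (((-4 + 2*(4*√6)/3) + 11952) + 7863) = -732 + (((-4 + 8*√6/3) + 11952) + 7863) = -732 + ((11948 + 8*√6/3) + 7863) = -732 + (19811 + 8*√6/3) = 19079 + 8*√6/3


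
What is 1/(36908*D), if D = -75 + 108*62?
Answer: 1/244367868 ≈ 4.0922e-9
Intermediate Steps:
D = 6621 (D = -75 + 6696 = 6621)
1/(36908*D) = 1/(36908*6621) = (1/36908)*(1/6621) = 1/244367868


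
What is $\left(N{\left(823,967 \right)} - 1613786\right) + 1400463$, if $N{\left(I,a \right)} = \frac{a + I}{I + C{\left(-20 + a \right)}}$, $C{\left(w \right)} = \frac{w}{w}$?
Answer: $- \frac{87888181}{412} \approx -2.1332 \cdot 10^{5}$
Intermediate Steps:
$C{\left(w \right)} = 1$
$N{\left(I,a \right)} = \frac{I + a}{1 + I}$ ($N{\left(I,a \right)} = \frac{a + I}{I + 1} = \frac{I + a}{1 + I}$)
$\left(N{\left(823,967 \right)} - 1613786\right) + 1400463 = \left(\frac{823 + 967}{1 + 823} - 1613786\right) + 1400463 = \left(\frac{1}{824} \cdot 1790 - 1613786\right) + 1400463 = \left(\frac{895}{412} - 1613786\right) + 1400463 = - \frac{664878937}{412} + 1400463 = - \frac{87888181}{412}$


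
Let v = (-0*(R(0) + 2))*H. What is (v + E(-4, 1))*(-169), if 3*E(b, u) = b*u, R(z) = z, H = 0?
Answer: 676/3 ≈ 225.33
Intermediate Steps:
E(b, u) = b*u/3 (E(b, u) = (b*u)/3 = b*u/3)
v = 0 (v = -0*(0 + 2)*0 = -0*2*0 = -6*0*0 = 0*0 = 0)
(v + E(-4, 1))*(-169) = (0 + (⅓)*(-4)*1)*(-169) = (0 - 4/3)*(-169) = -4/3*(-169) = 676/3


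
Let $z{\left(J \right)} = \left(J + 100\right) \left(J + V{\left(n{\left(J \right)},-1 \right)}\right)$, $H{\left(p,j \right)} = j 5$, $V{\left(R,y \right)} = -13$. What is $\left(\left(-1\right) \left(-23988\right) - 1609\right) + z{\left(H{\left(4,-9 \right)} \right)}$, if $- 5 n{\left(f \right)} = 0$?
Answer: $19189$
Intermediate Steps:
$n{\left(f \right)} = 0$ ($n{\left(f \right)} = \left(- \frac{1}{5}\right) 0 = 0$)
$H{\left(p,j \right)} = 5 j$
$z{\left(J \right)} = \left(-13 + J\right) \left(100 + J\right)$ ($z{\left(J \right)} = \left(J + 100\right) \left(J - 13\right) = \left(100 + J\right) \left(-13 + J\right) = \left(-13 + J\right) \left(100 + J\right)$)
$\left(\left(-1\right) \left(-23988\right) - 1609\right) + z{\left(H{\left(4,-9 \right)} \right)} = \left(\left(-1\right) \left(-23988\right) - 1609\right) + \left(-1300 + \left(5 \left(-9\right)\right)^{2} + 87 \cdot 5 \left(-9\right)\right) = \left(23988 - 1609\right) + \left(-1300 + \left(-45\right)^{2} + 87 \left(-45\right)\right) = 22379 - 3190 = 19189$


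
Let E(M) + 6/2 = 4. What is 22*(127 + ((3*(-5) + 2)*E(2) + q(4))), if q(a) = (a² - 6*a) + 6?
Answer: 2464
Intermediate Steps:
E(M) = 1 (E(M) = -3 + 4 = 1)
q(a) = 6 + a² - 6*a
22*(127 + ((3*(-5) + 2)*E(2) + q(4))) = 22*(127 + ((3*(-5) + 2)*1 + (6 + 4² - 6*4))) = 22*(127 + ((-15 + 2)*1 + (6 + 16 - 24))) = 22*(127 + (-13*1 - 2)) = 22*(127 + (-13 - 2)) = 22*(127 - 15) = 22*112 = 2464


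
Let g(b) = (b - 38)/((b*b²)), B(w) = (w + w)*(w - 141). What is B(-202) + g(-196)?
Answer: 521691431413/3764768 ≈ 1.3857e+5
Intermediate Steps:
B(w) = 2*w*(-141 + w) (B(w) = (2*w)*(-141 + w) = 2*w*(-141 + w))
g(b) = (-38 + b)/b³ (g(b) = (-38 + b)/(b³) = (-38 + b)/b³)
B(-202) + g(-196) = 2*(-202)*(-141 - 202) + (-38 - 196)/(-196)³ = 2*(-202)*(-343) - 1/7529536*(-234) = 138572 + 117/3764768 = 521691431413/3764768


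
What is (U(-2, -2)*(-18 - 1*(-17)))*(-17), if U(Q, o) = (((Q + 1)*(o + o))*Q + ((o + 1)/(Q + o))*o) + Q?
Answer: -357/2 ≈ -178.50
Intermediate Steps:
U(Q, o) = Q + o*(1 + o)/(Q + o) + 2*Q*o*(1 + Q) (U(Q, o) = (((1 + Q)*(2*o))*Q + ((1 + o)/(Q + o))*o) + Q = ((2*o*(1 + Q))*Q + ((1 + o)/(Q + o))*o) + Q = (2*Q*o*(1 + Q) + o*(1 + o)/(Q + o)) + Q = (o*(1 + o)/(Q + o) + 2*Q*o*(1 + Q)) + Q = Q + o*(1 + o)/(Q + o) + 2*Q*o*(1 + Q))
(U(-2, -2)*(-18 - 1*(-17)))*(-17) = (((-2 + (-2)² + (-2)² - 2*(-2) + 2*(-2)*(-2)² + 2*(-2)*(-2)² + 2*(-2)*(-2)³ + 2*(-2)²*(-2)²)/(-2 - 2))*(-18 - 1*(-17)))*(-17) = (((-2 + 4 + 4 + 4 + 2*(-2)*4 + 2*(-2)*4 + 2*(-2)*(-8) + 2*4*4)/(-4))*(-18 + 17))*(-17) = (-(-2 + 4 + 4 + 4 - 16 - 16 + 32 + 32)/4*(-1))*(-17) = (-¼*42*(-1))*(-17) = -21/2*(-1)*(-17) = (21/2)*(-17) = -357/2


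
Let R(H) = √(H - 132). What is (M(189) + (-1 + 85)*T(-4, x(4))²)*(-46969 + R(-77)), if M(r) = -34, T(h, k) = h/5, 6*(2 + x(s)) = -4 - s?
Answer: -23202686/25 + 494*I*√209/25 ≈ -9.2811e+5 + 285.67*I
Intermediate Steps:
x(s) = -8/3 - s/6 (x(s) = -2 + (-4 - s)/6 = -2 + (-⅔ - s/6) = -8/3 - s/6)
T(h, k) = h/5 (T(h, k) = h*(⅕) = h/5)
R(H) = √(-132 + H)
(M(189) + (-1 + 85)*T(-4, x(4))²)*(-46969 + R(-77)) = (-34 + (-1 + 85)*((⅕)*(-4))²)*(-46969 + √(-132 - 77)) = (-34 + 84*(-⅘)²)*(-46969 + √(-209)) = (-34 + 84*(16/25))*(-46969 + I*√209) = (-34 + 1344/25)*(-46969 + I*√209) = 494*(-46969 + I*√209)/25 = -23202686/25 + 494*I*√209/25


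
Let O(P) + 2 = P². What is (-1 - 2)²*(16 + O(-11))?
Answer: 1215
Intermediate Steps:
O(P) = -2 + P²
(-1 - 2)²*(16 + O(-11)) = (-1 - 2)²*(16 + (-2 + (-11)²)) = (-3)²*(16 + (-2 + 121)) = 9*(16 + 119) = 9*135 = 1215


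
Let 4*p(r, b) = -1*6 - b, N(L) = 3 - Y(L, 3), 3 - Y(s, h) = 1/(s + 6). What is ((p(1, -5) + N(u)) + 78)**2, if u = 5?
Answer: 11730625/1936 ≈ 6059.2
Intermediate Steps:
Y(s, h) = 3 - 1/(6 + s) (Y(s, h) = 3 - 1/(s + 6) = 3 - 1/(6 + s))
N(L) = 3 - (17 + 3*L)/(6 + L)
p(r, b) = -3/2 - b/4 (p(r, b) = (-1*6 - b)/4 = (-6 - b)/4 = -3/2 - b/4)
((p(1, -5) + N(u)) + 78)**2 = (((-3/2 - 1/4*(-5)) + 1/(6 + 5)) + 78)**2 = (((-3/2 + 5/4) + 1/11) + 78)**2 = ((-1/4 + 1/11) + 78)**2 = (-7/44 + 78)**2 = (3425/44)**2 = 11730625/1936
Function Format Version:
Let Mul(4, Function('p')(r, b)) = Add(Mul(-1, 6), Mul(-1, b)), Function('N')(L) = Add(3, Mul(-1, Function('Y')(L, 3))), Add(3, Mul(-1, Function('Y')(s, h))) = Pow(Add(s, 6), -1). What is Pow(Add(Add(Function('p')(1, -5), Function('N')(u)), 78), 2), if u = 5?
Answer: Rational(11730625, 1936) ≈ 6059.2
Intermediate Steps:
Function('Y')(s, h) = Add(3, Mul(-1, Pow(Add(6, s), -1))) (Function('Y')(s, h) = Add(3, Mul(-1, Pow(Add(s, 6), -1))) = Add(3, Mul(-1, Pow(Add(6, s), -1))))
Function('N')(L) = Add(3, Mul(-1, Pow(Add(6, L), -1), Add(17, Mul(3, L)))) (Function('N')(L) = Add(3, Mul(-1, Mul(Pow(Add(6, L), -1), Add(17, Mul(3, L))))) = Add(3, Mul(-1, Pow(Add(6, L), -1), Add(17, Mul(3, L)))))
Function('p')(r, b) = Add(Rational(-3, 2), Mul(Rational(-1, 4), b)) (Function('p')(r, b) = Mul(Rational(1, 4), Add(Mul(-1, 6), Mul(-1, b))) = Mul(Rational(1, 4), Add(-6, Mul(-1, b))) = Add(Rational(-3, 2), Mul(Rational(-1, 4), b)))
Pow(Add(Add(Function('p')(1, -5), Function('N')(u)), 78), 2) = Pow(Add(Add(Add(Rational(-3, 2), Mul(Rational(-1, 4), -5)), Pow(Add(6, 5), -1)), 78), 2) = Pow(Add(Add(Add(Rational(-3, 2), Rational(5, 4)), Pow(11, -1)), 78), 2) = Pow(Add(Add(Rational(-1, 4), Rational(1, 11)), 78), 2) = Pow(Add(Rational(-7, 44), 78), 2) = Pow(Rational(3425, 44), 2) = Rational(11730625, 1936)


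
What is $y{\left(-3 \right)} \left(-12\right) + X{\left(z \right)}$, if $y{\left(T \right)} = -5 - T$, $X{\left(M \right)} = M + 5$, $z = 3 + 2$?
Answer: $34$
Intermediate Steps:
$z = 5$
$X{\left(M \right)} = 5 + M$
$y{\left(-3 \right)} \left(-12\right) + X{\left(z \right)} = \left(-5 - -3\right) \left(-12\right) + \left(5 + 5\right) = \left(-5 + 3\right) \left(-12\right) + 10 = \left(-2\right) \left(-12\right) + 10 = 24 + 10 = 34$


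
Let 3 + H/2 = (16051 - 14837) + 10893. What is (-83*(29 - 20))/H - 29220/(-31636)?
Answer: 170931417/191461072 ≈ 0.89277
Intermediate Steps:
H = 24208 (H = -6 + 2*((16051 - 14837) + 10893) = -6 + 2*(1214 + 10893) = -6 + 2*12107 = -6 + 24214 = 24208)
(-83*(29 - 20))/H - 29220/(-31636) = -83*(29 - 20)/24208 - 29220/(-31636) = -83*9*(1/24208) - 29220*(-1/31636) = -747*1/24208 + 7305/7909 = -747/24208 + 7305/7909 = 170931417/191461072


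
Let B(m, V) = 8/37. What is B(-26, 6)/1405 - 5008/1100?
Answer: -13016604/2859175 ≈ -4.5526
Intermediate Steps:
B(m, V) = 8/37 (B(m, V) = 8*(1/37) = 8/37)
B(-26, 6)/1405 - 5008/1100 = (8/37)/1405 - 5008/1100 = (8/37)*(1/1405) - 5008*1/1100 = 8/51985 - 1252/275 = -13016604/2859175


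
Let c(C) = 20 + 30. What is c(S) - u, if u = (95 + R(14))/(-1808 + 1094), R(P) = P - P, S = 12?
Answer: 35795/714 ≈ 50.133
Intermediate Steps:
c(C) = 50
R(P) = 0
u = -95/714 (u = (95 + 0)/(-1808 + 1094) = 95/(-714) = 95*(-1/714) = -95/714 ≈ -0.13305)
c(S) - u = 50 - 1*(-95/714) = 50 + 95/714 = 35795/714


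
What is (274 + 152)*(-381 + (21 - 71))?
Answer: -183606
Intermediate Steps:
(274 + 152)*(-381 + (21 - 71)) = 426*(-381 - 50) = 426*(-431) = -183606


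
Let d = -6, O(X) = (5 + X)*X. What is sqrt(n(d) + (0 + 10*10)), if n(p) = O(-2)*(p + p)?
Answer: 2*sqrt(43) ≈ 13.115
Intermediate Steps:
O(X) = X*(5 + X)
n(p) = -12*p (n(p) = (-2*(5 - 2))*(p + p) = (-2*3)*(2*p) = -12*p)
sqrt(n(d) + (0 + 10*10)) = sqrt(-12*(-6) + (0 + 10*10)) = sqrt(72 + (0 + 100)) = sqrt(72 + 100) = sqrt(172) = 2*sqrt(43)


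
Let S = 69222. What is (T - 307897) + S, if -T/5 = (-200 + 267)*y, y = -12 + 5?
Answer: -236330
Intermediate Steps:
y = -7
T = 2345 (T = -5*(-200 + 267)*(-7) = -335*(-7) = -5*(-469) = 2345)
(T - 307897) + S = (2345 - 307897) + 69222 = -305552 + 69222 = -236330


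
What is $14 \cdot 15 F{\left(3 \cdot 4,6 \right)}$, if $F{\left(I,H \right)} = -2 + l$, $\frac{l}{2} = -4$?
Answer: $-2100$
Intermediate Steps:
$l = -8$ ($l = 2 \left(-4\right) = -8$)
$F{\left(I,H \right)} = -10$ ($F{\left(I,H \right)} = -2 - 8 = -10$)
$14 \cdot 15 F{\left(3 \cdot 4,6 \right)} = 14 \cdot 15 \left(-10\right) = 210 \left(-10\right) = -2100$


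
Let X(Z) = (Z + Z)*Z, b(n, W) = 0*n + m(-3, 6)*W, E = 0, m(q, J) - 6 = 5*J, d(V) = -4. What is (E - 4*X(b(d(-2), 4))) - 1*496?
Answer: -166384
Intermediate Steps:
m(q, J) = 6 + 5*J
b(n, W) = 36*W (b(n, W) = 0*n + (6 + 5*6)*W = 0 + (6 + 30)*W = 0 + 36*W = 36*W)
X(Z) = 2*Z² (X(Z) = (2*Z)*Z = 2*Z²)
(E - 4*X(b(d(-2), 4))) - 1*496 = (0 - 8*(36*4)²) - 1*496 = (0 - 8*144²) - 496 = (0 - 8*20736) - 496 = (0 - 4*41472) - 496 = (0 - 165888) - 496 = -165888 - 496 = -166384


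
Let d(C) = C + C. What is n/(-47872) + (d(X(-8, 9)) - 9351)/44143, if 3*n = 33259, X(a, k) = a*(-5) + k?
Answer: -254275535/576331008 ≈ -0.44120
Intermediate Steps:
X(a, k) = k - 5*a (X(a, k) = -5*a + k = k - 5*a)
d(C) = 2*C
n = 33259/3 (n = (1/3)*33259 = 33259/3 ≈ 11086.)
n/(-47872) + (d(X(-8, 9)) - 9351)/44143 = (33259/3)/(-47872) + (2*(9 - 5*(-8)) - 9351)/44143 = (33259/3)*(-1/47872) + (2*(9 + 40) - 9351)*(1/44143) = -33259/143616 + (2*49 - 9351)*(1/44143) = -33259/143616 + (98 - 9351)*(1/44143) = -33259/143616 - 9253*1/44143 = -33259/143616 - 9253/44143 = -254275535/576331008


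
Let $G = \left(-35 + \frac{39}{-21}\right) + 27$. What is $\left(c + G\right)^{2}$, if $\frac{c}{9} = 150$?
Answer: $\frac{88003161}{49} \approx 1.796 \cdot 10^{6}$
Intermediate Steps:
$c = 1350$ ($c = 9 \cdot 150 = 1350$)
$G = - \frac{69}{7}$ ($G = \left(-35 + 39 \left(- \frac{1}{21}\right)\right) + 27 = \left(-35 - \frac{13}{7}\right) + 27 = - \frac{258}{7} + 27 = - \frac{69}{7} \approx -9.8571$)
$\left(c + G\right)^{2} = \left(1350 - \frac{69}{7}\right)^{2} = \left(\frac{9381}{7}\right)^{2} = \frac{88003161}{49}$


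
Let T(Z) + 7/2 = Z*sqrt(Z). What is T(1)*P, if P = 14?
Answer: -35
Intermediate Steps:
T(Z) = -7/2 + Z**(3/2) (T(Z) = -7/2 + Z*sqrt(Z) = -7/2 + Z**(3/2))
T(1)*P = (-7/2 + 1**(3/2))*14 = (-7/2 + 1)*14 = -5/2*14 = -35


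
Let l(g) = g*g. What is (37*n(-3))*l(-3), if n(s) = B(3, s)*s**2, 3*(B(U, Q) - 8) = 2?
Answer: 25974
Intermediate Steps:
B(U, Q) = 26/3 (B(U, Q) = 8 + (1/3)*2 = 8 + 2/3 = 26/3)
l(g) = g**2
n(s) = 26*s**2/3
(37*n(-3))*l(-3) = (37*((26/3)*(-3)**2))*(-3)**2 = (37*((26/3)*9))*9 = (37*78)*9 = 2886*9 = 25974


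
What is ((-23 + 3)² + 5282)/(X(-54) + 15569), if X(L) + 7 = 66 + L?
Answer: 2841/7787 ≈ 0.36484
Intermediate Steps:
X(L) = 59 + L (X(L) = -7 + (66 + L) = 59 + L)
((-23 + 3)² + 5282)/(X(-54) + 15569) = ((-23 + 3)² + 5282)/((59 - 54) + 15569) = ((-20)² + 5282)/(5 + 15569) = (400 + 5282)/15574 = 5682*(1/15574) = 2841/7787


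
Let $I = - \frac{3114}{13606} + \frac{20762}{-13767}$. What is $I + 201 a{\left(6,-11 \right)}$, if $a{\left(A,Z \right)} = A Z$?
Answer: $- \frac{1242615127771}{93656901} \approx -13268.0$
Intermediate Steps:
$I = - \frac{162679105}{93656901}$ ($I = \left(-3114\right) \frac{1}{13606} + 20762 \left(- \frac{1}{13767}\right) = - \frac{1557}{6803} - \frac{20762}{13767} = - \frac{162679105}{93656901} \approx -1.737$)
$I + 201 a{\left(6,-11 \right)} = - \frac{162679105}{93656901} + 201 \cdot 6 \left(-11\right) = - \frac{162679105}{93656901} + 201 \left(-66\right) = - \frac{162679105}{93656901} - 13266 = - \frac{1242615127771}{93656901}$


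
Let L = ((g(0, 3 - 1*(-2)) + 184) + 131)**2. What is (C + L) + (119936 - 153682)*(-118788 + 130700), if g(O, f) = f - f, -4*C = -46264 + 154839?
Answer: -1607641083/4 ≈ -4.0191e+8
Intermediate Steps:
C = -108575/4 (C = -(-46264 + 154839)/4 = -1/4*108575 = -108575/4 ≈ -27144.)
g(O, f) = 0
L = 99225 (L = ((0 + 184) + 131)**2 = (184 + 131)**2 = 315**2 = 99225)
(C + L) + (119936 - 153682)*(-118788 + 130700) = (-108575/4 + 99225) + (119936 - 153682)*(-118788 + 130700) = 288325/4 - 33746*11912 = 288325/4 - 401982352 = -1607641083/4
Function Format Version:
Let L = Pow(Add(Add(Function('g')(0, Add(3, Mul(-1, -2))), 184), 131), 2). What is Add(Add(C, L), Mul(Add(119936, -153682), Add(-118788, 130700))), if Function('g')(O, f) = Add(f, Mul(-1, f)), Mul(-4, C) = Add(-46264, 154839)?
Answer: Rational(-1607641083, 4) ≈ -4.0191e+8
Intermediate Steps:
C = Rational(-108575, 4) (C = Mul(Rational(-1, 4), Add(-46264, 154839)) = Mul(Rational(-1, 4), 108575) = Rational(-108575, 4) ≈ -27144.)
Function('g')(O, f) = 0
L = 99225 (L = Pow(Add(Add(0, 184), 131), 2) = Pow(Add(184, 131), 2) = Pow(315, 2) = 99225)
Add(Add(C, L), Mul(Add(119936, -153682), Add(-118788, 130700))) = Add(Add(Rational(-108575, 4), 99225), Mul(Add(119936, -153682), Add(-118788, 130700))) = Add(Rational(288325, 4), Mul(-33746, 11912)) = Add(Rational(288325, 4), -401982352) = Rational(-1607641083, 4)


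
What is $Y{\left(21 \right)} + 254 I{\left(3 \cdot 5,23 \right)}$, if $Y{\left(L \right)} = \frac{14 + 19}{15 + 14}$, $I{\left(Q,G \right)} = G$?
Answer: $\frac{169451}{29} \approx 5843.1$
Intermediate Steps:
$Y{\left(L \right)} = \frac{33}{29}$
$Y{\left(21 \right)} + 254 I{\left(3 \cdot 5,23 \right)} = \frac{33}{29} + 254 \cdot 23 = \frac{33}{29} + 5842 = \frac{169451}{29}$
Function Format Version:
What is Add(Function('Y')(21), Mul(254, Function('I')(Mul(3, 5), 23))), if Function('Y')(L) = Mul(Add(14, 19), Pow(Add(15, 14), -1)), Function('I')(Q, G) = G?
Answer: Rational(169451, 29) ≈ 5843.1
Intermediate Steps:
Function('Y')(L) = Rational(33, 29) (Function('Y')(L) = Mul(33, Pow(29, -1)) = Mul(33, Rational(1, 29)) = Rational(33, 29))
Add(Function('Y')(21), Mul(254, Function('I')(Mul(3, 5), 23))) = Add(Rational(33, 29), Mul(254, 23)) = Add(Rational(33, 29), 5842) = Rational(169451, 29)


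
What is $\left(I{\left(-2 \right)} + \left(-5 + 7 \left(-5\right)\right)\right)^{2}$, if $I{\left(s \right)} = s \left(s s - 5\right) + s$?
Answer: $1600$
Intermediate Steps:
$I{\left(s \right)} = s + s \left(-5 + s^{2}\right)$ ($I{\left(s \right)} = s \left(s^{2} - 5\right) + s = s \left(-5 + s^{2}\right) + s = s + s \left(-5 + s^{2}\right)$)
$\left(I{\left(-2 \right)} + \left(-5 + 7 \left(-5\right)\right)\right)^{2} = \left(- 2 \left(-4 + \left(-2\right)^{2}\right) + \left(-5 + 7 \left(-5\right)\right)\right)^{2} = \left(- 2 \left(-4 + 4\right) - 40\right)^{2} = \left(\left(-2\right) 0 - 40\right)^{2} = \left(0 - 40\right)^{2} = \left(-40\right)^{2} = 1600$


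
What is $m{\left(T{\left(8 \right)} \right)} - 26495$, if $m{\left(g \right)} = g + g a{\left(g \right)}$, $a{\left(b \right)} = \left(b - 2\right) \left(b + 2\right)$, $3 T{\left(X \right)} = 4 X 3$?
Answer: $6177$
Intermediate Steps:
$T{\left(X \right)} = 4 X$ ($T{\left(X \right)} = \frac{4 X 3}{3} = \frac{12 X}{3} = 4 X$)
$a{\left(b \right)} = \left(-2 + b\right) \left(2 + b\right)$
$m{\left(g \right)} = g + g \left(-4 + g^{2}\right)$
$m{\left(T{\left(8 \right)} \right)} - 26495 = 4 \cdot 8 \left(-3 + \left(4 \cdot 8\right)^{2}\right) - 26495 = 32 \left(-3 + 32^{2}\right) - 26495 = 32 \left(-3 + 1024\right) - 26495 = 32 \cdot 1021 - 26495 = 32672 - 26495 = 6177$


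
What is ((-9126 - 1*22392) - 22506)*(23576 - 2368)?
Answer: -1145740992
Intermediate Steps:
((-9126 - 1*22392) - 22506)*(23576 - 2368) = ((-9126 - 22392) - 22506)*21208 = (-31518 - 22506)*21208 = -54024*21208 = -1145740992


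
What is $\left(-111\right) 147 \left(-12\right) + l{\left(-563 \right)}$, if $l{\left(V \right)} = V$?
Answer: $195241$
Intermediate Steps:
$\left(-111\right) 147 \left(-12\right) + l{\left(-563 \right)} = \left(-111\right) 147 \left(-12\right) - 563 = \left(-16317\right) \left(-12\right) - 563 = 195804 - 563 = 195241$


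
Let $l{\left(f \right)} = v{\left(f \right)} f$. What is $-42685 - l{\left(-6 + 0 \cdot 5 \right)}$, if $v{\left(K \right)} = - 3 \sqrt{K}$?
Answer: $-42685 - 18 i \sqrt{6} \approx -42685.0 - 44.091 i$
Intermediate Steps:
$l{\left(f \right)} = - 3 f^{\frac{3}{2}}$ ($l{\left(f \right)} = - 3 \sqrt{f} f = - 3 f^{\frac{3}{2}}$)
$-42685 - l{\left(-6 + 0 \cdot 5 \right)} = -42685 - - 3 \left(-6 + 0 \cdot 5\right)^{\frac{3}{2}} = -42685 - - 3 \left(-6 + 0\right)^{\frac{3}{2}} = -42685 - - 3 \left(-6\right)^{\frac{3}{2}} = -42685 - - 3 \left(- 6 i \sqrt{6}\right) = -42685 - 18 i \sqrt{6}$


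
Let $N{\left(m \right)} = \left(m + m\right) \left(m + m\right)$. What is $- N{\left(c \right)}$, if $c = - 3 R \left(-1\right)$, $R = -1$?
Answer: $-36$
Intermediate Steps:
$c = -3$ ($c = \left(-3\right) \left(-1\right) \left(-1\right) = 3 \left(-1\right) = -3$)
$N{\left(m \right)} = 4 m^{2}$ ($N{\left(m \right)} = 2 m 2 m = 4 m^{2}$)
$- N{\left(c \right)} = - 4 \left(-3\right)^{2} = - 4 \cdot 9 = \left(-1\right) 36 = -36$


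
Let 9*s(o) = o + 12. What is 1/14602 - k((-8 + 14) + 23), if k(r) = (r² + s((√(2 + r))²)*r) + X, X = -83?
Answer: -117823529/131418 ≈ -896.56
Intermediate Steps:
s(o) = 4/3 + o/9 (s(o) = (o + 12)/9 = (12 + o)/9 = 4/3 + o/9)
k(r) = -83 + r² + r*(14/9 + r/9) (k(r) = (r² + (4/3 + (√(2 + r))²/9)*r) - 83 = (r² + (4/3 + (2 + r)/9)*r) - 83 = (r² + (4/3 + (2/9 + r/9))*r) - 83 = (r² + (14/9 + r/9)*r) - 83 = (r² + r*(14/9 + r/9)) - 83 = -83 + r² + r*(14/9 + r/9))
1/14602 - k((-8 + 14) + 23) = 1/14602 - (-83 + 10*((-8 + 14) + 23)²/9 + 14*((-8 + 14) + 23)/9) = 1/14602 - (-83 + 10*(6 + 23)²/9 + 14*(6 + 23)/9) = 1/14602 - (-83 + (10/9)*29² + (14/9)*29) = 1/14602 - (-83 + (10/9)*841 + 406/9) = 1/14602 - (-83 + 8410/9 + 406/9) = 1/14602 - 1*8069/9 = 1/14602 - 8069/9 = -117823529/131418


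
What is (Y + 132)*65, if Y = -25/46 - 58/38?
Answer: 7381335/874 ≈ 8445.5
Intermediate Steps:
Y = -1809/874 (Y = -25*1/46 - 58*1/38 = -25/46 - 29/19 = -1809/874 ≈ -2.0698)
(Y + 132)*65 = (-1809/874 + 132)*65 = (113559/874)*65 = 7381335/874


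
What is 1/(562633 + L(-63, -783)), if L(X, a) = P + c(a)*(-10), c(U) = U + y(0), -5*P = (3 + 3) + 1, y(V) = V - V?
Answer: 5/2852308 ≈ 1.7530e-6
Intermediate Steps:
y(V) = 0
P = -7/5 (P = -((3 + 3) + 1)/5 = -(6 + 1)/5 = -⅕*7 = -7/5 ≈ -1.4000)
c(U) = U (c(U) = U + 0 = U)
L(X, a) = -7/5 - 10*a (L(X, a) = -7/5 + a*(-10) = -7/5 - 10*a)
1/(562633 + L(-63, -783)) = 1/(562633 + (-7/5 - 10*(-783))) = 1/(562633 + (-7/5 + 7830)) = 1/(562633 + 39143/5) = 1/(2852308/5) = 5/2852308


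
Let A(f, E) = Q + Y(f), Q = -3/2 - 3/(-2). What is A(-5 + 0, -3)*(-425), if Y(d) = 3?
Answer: -1275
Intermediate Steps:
Q = 0 (Q = -3*½ - 3*(-½) = -3/2 + 3/2 = 0)
A(f, E) = 3 (A(f, E) = 0 + 3 = 3)
A(-5 + 0, -3)*(-425) = 3*(-425) = -1275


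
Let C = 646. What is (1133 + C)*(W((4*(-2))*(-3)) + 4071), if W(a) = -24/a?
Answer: 7240530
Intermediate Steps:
(1133 + C)*(W((4*(-2))*(-3)) + 4071) = (1133 + 646)*(-24/((4*(-2))*(-3)) + 4071) = 1779*(-24/((-8*(-3))) + 4071) = 1779*(-24/24 + 4071) = 1779*(-24*1/24 + 4071) = 1779*(-1 + 4071) = 1779*4070 = 7240530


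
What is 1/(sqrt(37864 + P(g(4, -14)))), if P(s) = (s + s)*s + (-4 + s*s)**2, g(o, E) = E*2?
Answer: sqrt(161958)/323916 ≈ 0.0012424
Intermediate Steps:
g(o, E) = 2*E
P(s) = (-4 + s**2)**2 + 2*s**2 (P(s) = (2*s)*s + (-4 + s**2)**2 = 2*s**2 + (-4 + s**2)**2 = (-4 + s**2)**2 + 2*s**2)
1/(sqrt(37864 + P(g(4, -14)))) = 1/(sqrt(37864 + (16 + (2*(-14))**4 - 6*(2*(-14))**2))) = 1/(sqrt(37864 + (16 + (-28)**4 - 6*(-28)**2))) = 1/(sqrt(37864 + (16 + 614656 - 6*784))) = 1/(sqrt(37864 + (16 + 614656 - 4704))) = 1/(sqrt(37864 + 609968)) = 1/(sqrt(647832)) = 1/(2*sqrt(161958)) = sqrt(161958)/323916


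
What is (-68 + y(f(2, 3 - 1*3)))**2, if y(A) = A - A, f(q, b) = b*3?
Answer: 4624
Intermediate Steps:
f(q, b) = 3*b
y(A) = 0
(-68 + y(f(2, 3 - 1*3)))**2 = (-68 + 0)**2 = (-68)**2 = 4624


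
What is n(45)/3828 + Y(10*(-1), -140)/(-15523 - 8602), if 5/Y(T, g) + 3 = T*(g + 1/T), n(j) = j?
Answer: 50589487/4303533300 ≈ 0.011755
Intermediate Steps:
Y(T, g) = 5/(-3 + T*(g + 1/T))
n(45)/3828 + Y(10*(-1), -140)/(-15523 - 8602) = 45/3828 + (5/(-2 + (10*(-1))*(-140)))/(-15523 - 8602) = 45*(1/3828) + (5/(-2 - 10*(-140)))/(-24125) = 15/1276 + (5/(-2 + 1400))*(-1/24125) = 15/1276 + (5/1398)*(-1/24125) = 15/1276 - 1/6745350 = 50589487/4303533300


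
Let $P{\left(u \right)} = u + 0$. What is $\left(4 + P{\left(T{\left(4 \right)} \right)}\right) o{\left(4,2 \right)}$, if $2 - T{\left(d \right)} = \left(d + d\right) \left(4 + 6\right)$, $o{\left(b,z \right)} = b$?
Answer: $-296$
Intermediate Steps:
$T{\left(d \right)} = 2 - 20 d$ ($T{\left(d \right)} = 2 - \left(d + d\right) \left(4 + 6\right) = 2 - 2 d 10 = 2 - 20 d$)
$P{\left(u \right)} = u$
$\left(4 + P{\left(T{\left(4 \right)} \right)}\right) o{\left(4,2 \right)} = \left(4 + \left(2 - 80\right)\right) 4 = \left(4 - 78\right) 4 = \left(-74\right) 4 = -296$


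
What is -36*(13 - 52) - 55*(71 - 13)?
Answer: -1786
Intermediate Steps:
-36*(13 - 52) - 55*(71 - 13) = -36*(-39) - 55*58 = 1404 - 1*3190 = 1404 - 3190 = -1786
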